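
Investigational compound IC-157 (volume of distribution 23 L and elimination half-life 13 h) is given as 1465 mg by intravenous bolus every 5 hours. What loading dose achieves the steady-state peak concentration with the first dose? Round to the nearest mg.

f = (1/2)^(5/13) ≈ 0.765983; accumulation ratio R = 1/(1−f) ≈ 4.27319.
Loading dose to hit Cmax,ss on first dose: D_load = D_maint·R ≈ 1465 × 4.27319 ≈ 6260.22 mg.

6260 mg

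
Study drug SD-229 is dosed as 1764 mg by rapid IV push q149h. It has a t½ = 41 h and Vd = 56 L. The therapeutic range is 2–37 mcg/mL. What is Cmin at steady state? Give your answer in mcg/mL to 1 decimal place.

Over one 149-h interval, 149/41 ≈ 3.6341 half-lives elapse, leaving f ≈ 0.0805 of each dose.
Each bolus raises the concentration by D/Vd = 1764/56 ≈ 31.500 mcg/mL.
Steady-state trough Cmin,ss = C₀·f/(1−f) ≈ 31.500 × 0.0805/0.9195 ≈ 2.758 mcg/mL.
Trough 2.8 mcg/mL vs MEC 2 mcg/mL: adequate.

2.8 mcg/mL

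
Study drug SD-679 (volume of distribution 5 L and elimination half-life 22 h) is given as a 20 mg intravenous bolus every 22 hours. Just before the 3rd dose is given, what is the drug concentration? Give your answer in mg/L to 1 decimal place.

3.0 mg/L

f = (1/2)^(τ/t½) = (1/2)^(22/22) ≈ 0.5000.
C₀ = D/Vd = 20/5 ≈ 4.000 mg/L.
Before the 3rd dose, 2 doses have been given. Superposition: Cmin = C₀·(f + f²).
≈ 4.000 × (0.5000 + 0.2500) ≈ 4.000 × 0.7500 ≈ 3.000 mg/L.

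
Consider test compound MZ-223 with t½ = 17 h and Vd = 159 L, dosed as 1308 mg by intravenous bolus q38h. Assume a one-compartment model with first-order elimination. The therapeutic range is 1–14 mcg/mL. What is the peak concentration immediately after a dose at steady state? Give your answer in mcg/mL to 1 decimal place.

10.4 mcg/mL

Over one 38-h interval, 38/17 ≈ 2.2353 half-lives elapse, leaving f ≈ 0.2124 of each dose.
At steady state, accumulation factor R = 1/(1 − e^(−kτ)) ≈ 1.2697.
Each bolus raises the concentration by D/Vd = 1308/159 ≈ 8.226 mcg/mL.
Steady-state peak Cmax,ss = C₀·R ≈ 8.226 × 1.2697 ≈ 10.445 mcg/mL.
Peak 10.4 mcg/mL vs MTC 14 mcg/mL: below toxic threshold.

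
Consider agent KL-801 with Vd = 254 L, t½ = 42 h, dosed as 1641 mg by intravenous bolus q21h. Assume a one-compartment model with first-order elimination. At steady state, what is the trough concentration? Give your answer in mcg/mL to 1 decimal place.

Over one 21-h interval, 21/42 ≈ 0.5 half-lives elapse, leaving f ≈ 0.7071 of each dose.
At steady state, accumulation factor R = 1/(1 − e^(−kτ)) ≈ 3.4141.
Each bolus raises the concentration by D/Vd = 1641/254 ≈ 6.461 mcg/mL.
Steady-state peak Cmax,ss = C₀·R ≈ 6.461 × 3.4141 ≈ 22.059 mcg/mL.
One interval later, Cmin,ss = Cmax,ss·e^(−kτ) ≈ 22.059 × 0.7071 ≈ 15.598 mcg/mL.

15.6 mcg/mL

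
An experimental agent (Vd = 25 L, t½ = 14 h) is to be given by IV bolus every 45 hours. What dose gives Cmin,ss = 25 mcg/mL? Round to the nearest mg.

5176 mg

τ/t½ = 45/14 ≈ 3.2143, so f = (1/2)^(45/14) ≈ 0.107747.
Cmin,ss = (D/Vd)·f/(1−f), so D = Cmin,ss·Vd·(1−f)/f.
D = 25 × 25 × (1−f)/f ≈ 25 × 25 × 8.28100 ≈ 5175.62 mg.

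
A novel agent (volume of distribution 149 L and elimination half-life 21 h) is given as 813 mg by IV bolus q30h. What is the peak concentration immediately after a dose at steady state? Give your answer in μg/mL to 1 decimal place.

8.7 μg/mL

τ/t½ = 30/21 ≈ 1.4286, so fraction remaining f = (1/2)^(30/21) ≈ 0.3715.
Accumulation ratio R = 1/(1 − f) ≈ 1/0.6285 ≈ 1.5911.
Each bolus raises the concentration by D/Vd = 813/149 ≈ 5.456 μg/mL.
Cmax,ss = C₀/(1 − f) ≈ 5.456/0.6285 ≈ 8.681 μg/mL.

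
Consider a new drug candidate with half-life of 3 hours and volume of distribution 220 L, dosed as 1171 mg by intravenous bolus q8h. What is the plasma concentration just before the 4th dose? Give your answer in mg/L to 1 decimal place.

f = (1/2)^(τ/t½) = (1/2)^(8/3) ≈ 0.1575.
C₀ = D/Vd = 1171/220 ≈ 5.323 mg/L.
Before the 4th dose, 3 doses have been given. Superposition: Cmin = C₀·(f + f² + … + f^3).
≈ 5.323 × (0.1575 + 0.0248 + 0.0039) ≈ 5.323 × 0.1862 ≈ 0.991 mg/L.

1.0 mg/L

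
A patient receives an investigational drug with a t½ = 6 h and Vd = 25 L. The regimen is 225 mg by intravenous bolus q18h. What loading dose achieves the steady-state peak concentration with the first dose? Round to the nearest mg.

f = (1/2)^(18/6) ≈ 0.125000; accumulation ratio R = 1/(1−f) ≈ 1.14286.
Loading dose to hit Cmax,ss on first dose: D_load = D_maint·R ≈ 225 × 1.14286 ≈ 257.14 mg.

257 mg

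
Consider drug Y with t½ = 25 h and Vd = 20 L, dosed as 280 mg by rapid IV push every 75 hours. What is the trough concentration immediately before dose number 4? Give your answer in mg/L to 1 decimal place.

2.0 mg/L

f = (1/2)^(τ/t½) = (1/2)^(75/25) ≈ 0.1250.
C₀ = D/Vd = 280/20 ≈ 14.000 mg/L.
Before the 4th dose, 3 doses have been given. Superposition: Cmin = C₀·(f + f² + … + f^3).
≈ 14.000 × (0.1250 + 0.0156 + 0.0020) ≈ 14.000 × 0.1426 ≈ 1.996 mg/L.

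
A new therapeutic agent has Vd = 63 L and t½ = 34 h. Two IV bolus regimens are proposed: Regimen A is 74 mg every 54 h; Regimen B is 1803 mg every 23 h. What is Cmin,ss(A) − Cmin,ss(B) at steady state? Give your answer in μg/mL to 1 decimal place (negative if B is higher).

Regimen A: f = (1/2)^(54/34) ≈ 0.3326; Cmin,ss = (74/63)·f/(1−f) ≈ 0.585 μg/mL.
Regimen B: f = (1/2)^(23/34) ≈ 0.6257; Cmin,ss = (1803/63)·f/(1−f) ≈ 47.841 μg/mL.
Difference ≈ 0.585 − 47.841 ≈ -47.256 μg/mL.

-47.3 μg/mL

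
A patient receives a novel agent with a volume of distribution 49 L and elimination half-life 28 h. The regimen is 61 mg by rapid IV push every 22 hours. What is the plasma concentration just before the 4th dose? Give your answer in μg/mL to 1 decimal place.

f = (1/2)^(τ/t½) = (1/2)^(22/28) ≈ 0.5801.
C₀ = D/Vd = 61/49 ≈ 1.245 μg/mL.
Before the 4th dose, 3 doses have been given. Superposition: Cmin = C₀·(f + f² + … + f^3).
≈ 1.245 × (0.5801 + 0.3365 + 0.1952) ≈ 1.245 × 1.1118 ≈ 1.384 μg/mL.

1.4 μg/mL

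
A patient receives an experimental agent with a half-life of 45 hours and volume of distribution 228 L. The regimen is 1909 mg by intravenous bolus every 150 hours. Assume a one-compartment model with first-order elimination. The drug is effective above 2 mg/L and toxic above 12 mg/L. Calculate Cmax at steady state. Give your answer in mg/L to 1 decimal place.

k = ln2/t½ = ln2/45 ≈ 0.015403 h⁻¹; fraction remaining f = e^(−kτ) = e^(−0.015403×150) ≈ 0.0992.
Accumulation ratio R = 1/(1 − f) ≈ 1/0.9008 ≈ 1.1101.
Each bolus raises the concentration by D/Vd = 1909/228 ≈ 8.373 mg/L.
Cmax,ss = C₀/(1 − f) ≈ 8.373/0.9008 ≈ 9.295 mg/L.
Peak 9.3 mg/L vs MTC 12 mg/L: below toxic threshold.

9.3 mg/L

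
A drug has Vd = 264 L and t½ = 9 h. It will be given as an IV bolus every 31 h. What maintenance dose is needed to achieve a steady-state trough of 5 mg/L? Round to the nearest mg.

13050 mg

τ/t½ = 31/9 ≈ 3.4444, so f = (1/2)^(31/9) ≈ 0.091858.
Cmin,ss = (D/Vd)·f/(1−f), so D = Cmin,ss·Vd·(1−f)/f.
D = 5 × 264 × (1−f)/f ≈ 5 × 264 × 9.88637 ≈ 13050.01 mg.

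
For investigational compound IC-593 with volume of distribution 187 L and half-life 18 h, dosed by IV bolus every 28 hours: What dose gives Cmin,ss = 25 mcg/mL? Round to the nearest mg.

9067 mg

τ/t½ = 28/18 ≈ 1.5556, so f = (1/2)^(28/18) ≈ 0.340198.
Cmin,ss = (D/Vd)·f/(1−f), so D = Cmin,ss·Vd·(1−f)/f.
D = 25 × 187 × (1−f)/f ≈ 25 × 187 × 1.93946 ≈ 9066.98 mg.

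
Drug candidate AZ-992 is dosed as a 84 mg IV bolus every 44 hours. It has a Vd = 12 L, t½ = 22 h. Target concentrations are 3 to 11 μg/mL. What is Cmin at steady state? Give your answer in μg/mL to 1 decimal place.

τ = 44 h = 2 half-lives, so f = (1/2)^2 = 0.25.
At steady state, R = 1/(1 − 0.25) = 4/3.
Single-dose peak C₀ = D/Vd = 84/12 = 7 μg/mL.
Steady-state peak Cmax,ss = C₀·R = 7 × 4/3 ≈ 9.333 μg/mL.
Steady-state trough Cmin,ss = Cmax,ss·f ≈ 9.333 × 0.25 ≈ 2.333 μg/mL.
Trough 2.3 μg/mL vs MEC 3 μg/mL: subtherapeutic.

2.3 μg/mL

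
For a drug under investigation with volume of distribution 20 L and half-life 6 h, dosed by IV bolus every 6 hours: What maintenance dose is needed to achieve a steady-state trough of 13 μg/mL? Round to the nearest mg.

260 mg

τ/t½ = 6/6 ≈ 1, so f = (1/2)^(6/6) ≈ 0.500000.
Cmin,ss = (D/Vd)·f/(1−f), so D = Cmin,ss·Vd·(1−f)/f.
D = 13 × 20 × (1−f)/f ≈ 13 × 20 × 1.00000 ≈ 260.00 mg.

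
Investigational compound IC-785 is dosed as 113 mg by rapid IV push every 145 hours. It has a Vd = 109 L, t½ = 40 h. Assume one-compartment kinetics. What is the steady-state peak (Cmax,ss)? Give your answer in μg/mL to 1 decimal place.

1.1 μg/mL

Over one 145-h interval, 145/40 ≈ 3.625 half-lives elapse, leaving f ≈ 0.0811 of each dose.
At steady state, accumulation factor R = 1/(1 − e^(−kτ)) ≈ 1.0883.
Single-dose peak C₀ = D/Vd = 113/109 ≈ 1.037 μg/mL.
Steady-state peak Cmax,ss = C₀·R ≈ 1.037 × 1.0883 ≈ 1.129 μg/mL.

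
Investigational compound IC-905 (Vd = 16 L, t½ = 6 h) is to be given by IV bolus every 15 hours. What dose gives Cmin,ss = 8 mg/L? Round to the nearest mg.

τ/t½ = 15/6 ≈ 2.5, so f = (1/2)^(15/6) ≈ 0.176777.
Cmin,ss = (D/Vd)·f/(1−f), so D = Cmin,ss·Vd·(1−f)/f.
D = 8 × 16 × (1−f)/f ≈ 8 × 16 × 4.65684 ≈ 596.08 mg.

596 mg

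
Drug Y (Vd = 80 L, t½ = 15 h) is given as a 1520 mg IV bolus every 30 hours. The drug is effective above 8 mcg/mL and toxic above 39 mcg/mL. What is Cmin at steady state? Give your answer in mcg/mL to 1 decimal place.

The dosing interval is 2 half-lives, so f = 2^(−2) = 0.25.
At steady state, R = 1/(1 − 0.25) = 4/3.
Single-dose peak C₀ = D/Vd = 1520/80 = 19 mcg/mL.
Steady-state peak Cmax,ss = C₀·R = 19 × 4/3 ≈ 25.333 mcg/mL.
Steady-state trough Cmin,ss = Cmax,ss·f ≈ 25.333 × 0.25 ≈ 6.333 mcg/mL.
Trough 6.3 mcg/mL vs MEC 8 mcg/mL: subtherapeutic.

6.3 mcg/mL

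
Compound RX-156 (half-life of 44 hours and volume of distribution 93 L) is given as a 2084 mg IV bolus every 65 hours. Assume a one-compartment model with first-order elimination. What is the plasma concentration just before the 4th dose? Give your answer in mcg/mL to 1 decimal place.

f = (1/2)^(τ/t½) = (1/2)^(65/44) ≈ 0.3592.
C₀ = D/Vd = 2084/93 ≈ 22.409 mcg/mL.
Before the 4th dose, 3 doses have been given. Superposition: Cmin = C₀·(f + f² + … + f^3).
≈ 22.409 × (0.3592 + 0.1290 + 0.0463) ≈ 22.409 × 0.5345 ≈ 11.978 mcg/mL.

12.0 mcg/mL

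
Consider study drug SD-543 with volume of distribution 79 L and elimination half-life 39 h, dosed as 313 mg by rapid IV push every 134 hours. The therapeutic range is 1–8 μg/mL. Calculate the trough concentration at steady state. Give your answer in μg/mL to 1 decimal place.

τ/t½ = 134/39 ≈ 3.4359, so fraction remaining f = (1/2)^(134/39) ≈ 0.0924.
Single-dose peak C₀ = D/Vd = 313/79 ≈ 3.962 μg/mL.
Steady-state trough Cmin,ss = C₀·f/(1−f) ≈ 3.962 × 0.0924/0.9076 ≈ 0.403 μg/mL.
Trough 0.4 μg/mL vs MEC 1 μg/mL: subtherapeutic.

0.4 μg/mL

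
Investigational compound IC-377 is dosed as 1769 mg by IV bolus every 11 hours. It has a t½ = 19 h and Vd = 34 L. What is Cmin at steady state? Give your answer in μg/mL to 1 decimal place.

105.4 μg/mL

Over one 11-h interval, 11/19 ≈ 0.57895 half-lives elapse, leaving f ≈ 0.6695 of each dose.
Each bolus raises the concentration by D/Vd = 1769/34 ≈ 52.029 μg/mL.
Steady-state trough Cmin,ss = C₀·f/(1−f) ≈ 52.029 × 0.6695/0.3305 ≈ 105.396 μg/mL.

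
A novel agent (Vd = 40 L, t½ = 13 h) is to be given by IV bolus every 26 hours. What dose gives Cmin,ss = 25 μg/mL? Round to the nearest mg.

τ/t½ = 26/13 ≈ 2, so f = (1/2)^(26/13) ≈ 0.250000.
Cmin,ss = (D/Vd)·f/(1−f), so D = Cmin,ss·Vd·(1−f)/f.
D = 25 × 40 × (1−f)/f ≈ 25 × 40 × 3.00000 ≈ 3000.00 mg.

3000 mg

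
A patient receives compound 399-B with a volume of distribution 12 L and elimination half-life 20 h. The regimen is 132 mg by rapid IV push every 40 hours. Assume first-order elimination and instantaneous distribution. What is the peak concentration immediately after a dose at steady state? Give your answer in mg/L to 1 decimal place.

The dosing interval is 2 half-lives, so f = 2^(−2) = 0.25.
Accumulation ratio R = 1/(1 − f) = 1/0.75 = 4/3.
Single-dose peak C₀ = D/Vd = 132/12 = 11 mg/L.
Steady-state peak Cmax,ss = C₀·R = 11 × 4/3 ≈ 14.667 mg/L.

14.7 mg/L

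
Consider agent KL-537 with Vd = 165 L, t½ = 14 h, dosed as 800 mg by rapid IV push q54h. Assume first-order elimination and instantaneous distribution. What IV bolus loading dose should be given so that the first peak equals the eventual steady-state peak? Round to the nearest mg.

f = (1/2)^(54/14) ≈ 0.069006; accumulation ratio R = 1/(1−f) ≈ 1.07412.
Loading dose to hit Cmax,ss on first dose: D_load = D_maint·R ≈ 800 × 1.07412 ≈ 859.30 mg.

859 mg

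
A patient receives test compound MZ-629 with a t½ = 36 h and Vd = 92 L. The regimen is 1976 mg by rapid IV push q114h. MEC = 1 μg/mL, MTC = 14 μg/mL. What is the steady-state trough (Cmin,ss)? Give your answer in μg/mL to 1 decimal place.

Over one 114-h interval, 114/36 ≈ 3.1667 half-lives elapse, leaving f ≈ 0.1114 of each dose.
Accumulation ratio R = 1/(1 − f) ≈ 1/0.8886 ≈ 1.1254.
Single-dose peak C₀ = D/Vd = 1976/92 ≈ 21.478 μg/mL.
Cmax,ss = C₀/(1 − f) ≈ 21.478/0.8886 ≈ 24.171 μg/mL.
One interval later, Cmin,ss = Cmax,ss·e^(−kτ) ≈ 24.171 × 0.1114 ≈ 2.693 μg/mL.
Trough 2.7 μg/mL vs MEC 1 μg/mL: adequate.

2.7 μg/mL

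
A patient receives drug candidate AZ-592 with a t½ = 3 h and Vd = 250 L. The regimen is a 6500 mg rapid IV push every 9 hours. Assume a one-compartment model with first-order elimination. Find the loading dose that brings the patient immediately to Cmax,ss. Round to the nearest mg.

f = (1/2)^(9/3) ≈ 0.125000; accumulation ratio R = 1/(1−f) ≈ 1.14286.
Loading dose to hit Cmax,ss on first dose: D_load = D_maint·R ≈ 6500 × 1.14286 ≈ 7428.59 mg.

7429 mg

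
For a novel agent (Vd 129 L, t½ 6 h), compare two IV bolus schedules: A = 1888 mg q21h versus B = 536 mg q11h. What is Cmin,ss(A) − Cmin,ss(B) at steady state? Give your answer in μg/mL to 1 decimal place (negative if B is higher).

-0.2 μg/mL

Regimen A: f = (1/2)^(21/6) ≈ 0.0884; Cmin,ss = (1888/129)·f/(1−f) ≈ 1.419 μg/mL.
Regimen B: f = (1/2)^(11/6) ≈ 0.2806; Cmin,ss = (536/129)·f/(1−f) ≈ 1.621 μg/mL.
Difference ≈ 1.419 − 1.621 ≈ -0.202 μg/mL.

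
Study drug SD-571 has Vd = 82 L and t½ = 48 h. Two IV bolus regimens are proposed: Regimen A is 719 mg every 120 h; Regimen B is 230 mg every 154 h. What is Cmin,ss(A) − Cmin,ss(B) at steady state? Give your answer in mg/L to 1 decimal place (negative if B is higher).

Regimen A: f = (1/2)^(120/48) ≈ 0.1768; Cmin,ss = (719/82)·f/(1−f) ≈ 1.883 mg/L.
Regimen B: f = (1/2)^(154/48) ≈ 0.1082; Cmin,ss = (230/82)·f/(1−f) ≈ 0.340 mg/L.
Difference ≈ 1.883 − 0.340 ≈ 1.543 mg/L.

1.5 mg/L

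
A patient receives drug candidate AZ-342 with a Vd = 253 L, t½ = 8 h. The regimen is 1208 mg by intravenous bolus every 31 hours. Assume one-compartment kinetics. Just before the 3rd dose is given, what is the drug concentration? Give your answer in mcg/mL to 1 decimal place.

0.3 mcg/mL

f = (1/2)^(τ/t½) = (1/2)^(31/8) ≈ 0.0682.
C₀ = D/Vd = 1208/253 ≈ 4.775 mcg/mL.
Before the 3rd dose, 2 doses have been given. Superposition: Cmin = C₀·(f + f²).
≈ 4.775 × (0.0682 + 0.0047) ≈ 4.775 × 0.0729 ≈ 0.348 mcg/mL.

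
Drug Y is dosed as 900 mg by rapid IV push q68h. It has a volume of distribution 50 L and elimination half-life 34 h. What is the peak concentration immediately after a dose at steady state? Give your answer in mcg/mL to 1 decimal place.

τ = 68 h = 2 half-lives, so f = (1/2)^2 = 0.25.
Accumulation ratio R = 1/(1 − f) = 1/0.75 = 4/3.
Single-dose peak C₀ = D/Vd = 900/50 = 18 mcg/mL.
Steady-state peak Cmax,ss = C₀·R = 18 × 4/3 ≈ 24.000 mcg/mL.

24.0 mcg/mL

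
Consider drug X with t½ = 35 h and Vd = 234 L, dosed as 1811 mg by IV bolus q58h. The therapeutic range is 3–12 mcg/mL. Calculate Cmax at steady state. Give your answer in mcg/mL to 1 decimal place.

k = ln2/t½ = ln2/35 ≈ 0.019804 h⁻¹; fraction remaining f = e^(−kτ) = e^(−0.019804×58) ≈ 0.3171.
Accumulation ratio R = 1/(1 − f) ≈ 1/0.6829 ≈ 1.4643.
Each bolus raises the concentration by D/Vd = 1811/234 ≈ 7.739 mcg/mL.
Steady-state peak Cmax,ss = C₀·R ≈ 7.739 × 1.4643 ≈ 11.332 mcg/mL.
Peak 11.3 mcg/mL vs MTC 12 mcg/mL: below toxic threshold.

11.3 mcg/mL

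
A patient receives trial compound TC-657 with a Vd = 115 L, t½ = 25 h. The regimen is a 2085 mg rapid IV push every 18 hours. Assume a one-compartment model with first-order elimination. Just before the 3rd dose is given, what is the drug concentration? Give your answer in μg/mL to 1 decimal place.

17.7 μg/mL

f = (1/2)^(τ/t½) = (1/2)^(18/25) ≈ 0.6071.
C₀ = D/Vd = 2085/115 ≈ 18.130 μg/mL.
Before the 3rd dose, 2 doses have been given. Superposition: Cmin = C₀·(f + f²).
≈ 18.130 × (0.6071 + 0.3686) ≈ 18.130 × 0.9757 ≈ 17.689 μg/mL.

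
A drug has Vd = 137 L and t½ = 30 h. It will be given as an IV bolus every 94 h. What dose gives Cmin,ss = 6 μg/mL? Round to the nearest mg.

6391 mg

τ/t½ = 94/30 ≈ 3.1333, so f = (1/2)^(94/30) ≈ 0.113965.
Cmin,ss = (D/Vd)·f/(1−f), so D = Cmin,ss·Vd·(1−f)/f.
D = 6 × 137 × (1−f)/f ≈ 6 × 137 × 7.77462 ≈ 6390.74 mg.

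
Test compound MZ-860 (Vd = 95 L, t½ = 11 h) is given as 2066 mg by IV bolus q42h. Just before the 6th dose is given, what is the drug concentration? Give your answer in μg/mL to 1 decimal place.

1.7 μg/mL

f = (1/2)^(τ/t½) = (1/2)^(42/11) ≈ 0.0709.
C₀ = D/Vd = 2066/95 ≈ 21.747 μg/mL.
Before the 6th dose, 5 doses have been given. Superposition: Cmin = C₀·(f + f² + … + f^5).
≈ 21.747 × (0.0709 + 0.0050 + 0.0004 + 0.0000 + 0.0000) ≈ 21.747 × 0.0763 ≈ 1.659 μg/mL.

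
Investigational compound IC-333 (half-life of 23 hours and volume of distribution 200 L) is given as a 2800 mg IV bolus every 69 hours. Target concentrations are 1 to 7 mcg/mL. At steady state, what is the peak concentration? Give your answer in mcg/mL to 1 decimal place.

The dosing interval is 3 half-lives, so f = 2^(−3) = 0.125.
Accumulation ratio R = 1/(1 − f) = 1/0.875 = 8/7.
Single-dose peak C₀ = D/Vd = 2800/200 = 14 mcg/mL.
Steady-state peak Cmax,ss = C₀·R = 14 × 8/7 ≈ 16.000 mcg/mL.
Peak 16.0 mcg/mL vs MTC 7 mcg/mL: exceeds toxic threshold.

16.0 mcg/mL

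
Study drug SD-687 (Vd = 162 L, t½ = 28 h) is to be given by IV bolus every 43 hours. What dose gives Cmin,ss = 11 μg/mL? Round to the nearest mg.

3385 mg

τ/t½ = 43/28 ≈ 1.5357, so f = (1/2)^(43/28) ≈ 0.344909.
Cmin,ss = (D/Vd)·f/(1−f), so D = Cmin,ss·Vd·(1−f)/f.
D = 11 × 162 × (1−f)/f ≈ 11 × 162 × 1.89932 ≈ 3384.59 mg.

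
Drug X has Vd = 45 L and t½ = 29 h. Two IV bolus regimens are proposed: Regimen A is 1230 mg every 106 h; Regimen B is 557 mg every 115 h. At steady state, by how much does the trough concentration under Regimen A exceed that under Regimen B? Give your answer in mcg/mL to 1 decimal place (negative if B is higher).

Regimen A: f = (1/2)^(106/29) ≈ 0.0794; Cmin,ss = (1230/45)·f/(1−f) ≈ 2.357 mcg/mL.
Regimen B: f = (1/2)^(115/29) ≈ 0.0640; Cmin,ss = (557/45)·f/(1−f) ≈ 0.846 mcg/mL.
Difference ≈ 2.357 − 0.846 ≈ 1.511 mcg/mL.

1.5 mcg/mL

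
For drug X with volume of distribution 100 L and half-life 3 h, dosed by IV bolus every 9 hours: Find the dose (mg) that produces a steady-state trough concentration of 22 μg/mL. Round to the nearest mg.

τ/t½ = 9/3 ≈ 3, so f = (1/2)^(9/3) ≈ 0.125000.
Cmin,ss = (D/Vd)·f/(1−f), so D = Cmin,ss·Vd·(1−f)/f.
D = 22 × 100 × (1−f)/f ≈ 22 × 100 × 7.00000 ≈ 15400.00 mg.

15400 mg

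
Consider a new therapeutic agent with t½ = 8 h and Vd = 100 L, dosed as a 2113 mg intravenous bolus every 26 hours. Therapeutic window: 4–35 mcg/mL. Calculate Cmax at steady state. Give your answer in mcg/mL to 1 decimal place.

23.6 mcg/mL

k = ln2/t½ = ln2/8 ≈ 0.086643 h⁻¹; fraction remaining f = e^(−kτ) = e^(−0.086643×26) ≈ 0.1051.
Accumulation ratio R = 1/(1 − f) ≈ 1/0.8949 ≈ 1.1174.
Single-dose peak C₀ = D/Vd = 2113/100 ≈ 21.130 mcg/mL.
Steady-state peak Cmax,ss = C₀·R ≈ 21.130 × 1.1174 ≈ 23.611 mcg/mL.
Peak 23.6 mcg/mL vs MTC 35 mcg/mL: below toxic threshold.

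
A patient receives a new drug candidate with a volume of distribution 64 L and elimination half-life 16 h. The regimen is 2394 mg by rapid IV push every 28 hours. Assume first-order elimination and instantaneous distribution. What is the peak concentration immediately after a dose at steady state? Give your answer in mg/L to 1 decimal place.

53.2 mg/L

k = ln2/t½ = ln2/16 ≈ 0.043322 h⁻¹; fraction remaining f = e^(−kτ) = e^(−0.043322×28) ≈ 0.2973.
Accumulation ratio R = 1/(1 − f) ≈ 1/0.7027 ≈ 1.4231.
Single-dose peak C₀ = D/Vd = 2394/64 ≈ 37.406 mg/L.
Steady-state peak Cmax,ss = C₀·R ≈ 37.406 × 1.4231 ≈ 53.232 mg/L.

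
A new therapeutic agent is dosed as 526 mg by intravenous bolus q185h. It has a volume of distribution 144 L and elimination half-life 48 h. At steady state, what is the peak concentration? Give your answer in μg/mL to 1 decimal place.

k = ln2/t½ = ln2/48 ≈ 0.014441 h⁻¹; fraction remaining f = e^(−kτ) = e^(−0.014441×185) ≈ 0.0691.
At steady state, accumulation factor R = 1/(1 − e^(−kτ)) ≈ 1.0742.
Each bolus raises the concentration by D/Vd = 526/144 ≈ 3.653 μg/mL.
Steady-state peak Cmax,ss = C₀·R ≈ 3.653 × 1.0742 ≈ 3.924 μg/mL.

3.9 μg/mL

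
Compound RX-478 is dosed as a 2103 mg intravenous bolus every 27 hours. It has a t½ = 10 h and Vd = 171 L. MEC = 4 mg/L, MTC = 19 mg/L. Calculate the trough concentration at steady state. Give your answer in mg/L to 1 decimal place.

2.2 mg/L

k = ln2/t½ = ln2/10 ≈ 0.069315 h⁻¹; fraction remaining f = e^(−kτ) = e^(−0.069315×27) ≈ 0.1539.
Single-dose peak C₀ = D/Vd = 2103/171 ≈ 12.298 mg/L.
Steady-state trough Cmin,ss = C₀·f/(1−f) ≈ 12.298 × 0.1539/0.8461 ≈ 2.237 mg/L.
Trough 2.2 mg/L vs MEC 4 mg/L: subtherapeutic.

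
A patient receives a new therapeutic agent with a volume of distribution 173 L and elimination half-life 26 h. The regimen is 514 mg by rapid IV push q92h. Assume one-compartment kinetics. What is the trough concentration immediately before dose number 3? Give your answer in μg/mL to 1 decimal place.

0.3 μg/mL

f = (1/2)^(τ/t½) = (1/2)^(92/26) ≈ 0.0861.
C₀ = D/Vd = 514/173 ≈ 2.971 μg/mL.
Before the 3rd dose, 2 doses have been given. Superposition: Cmin = C₀·(f + f²).
≈ 2.971 × (0.0861 + 0.0074) ≈ 2.971 × 0.0935 ≈ 0.278 μg/mL.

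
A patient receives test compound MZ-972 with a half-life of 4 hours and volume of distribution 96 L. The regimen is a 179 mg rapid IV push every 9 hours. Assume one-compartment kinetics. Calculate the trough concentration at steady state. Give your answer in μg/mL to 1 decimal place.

0.5 μg/mL

τ/t½ = 9/4 ≈ 2.25, so fraction remaining f = (1/2)^(9/4) ≈ 0.2102.
Accumulation ratio R = 1/(1 − f) ≈ 1/0.7898 ≈ 1.2661.
Each bolus raises the concentration by D/Vd = 179/96 ≈ 1.865 μg/mL.
Cmax,ss = C₀/(1 − f) ≈ 1.865/0.7898 ≈ 2.361 μg/mL.
One interval later, Cmin,ss = Cmax,ss·e^(−kτ) ≈ 2.361 × 0.2102 ≈ 0.496 μg/mL.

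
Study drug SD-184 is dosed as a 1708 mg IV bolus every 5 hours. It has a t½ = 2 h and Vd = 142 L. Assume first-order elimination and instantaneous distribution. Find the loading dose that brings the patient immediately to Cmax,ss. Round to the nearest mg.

2075 mg

f = (1/2)^(5/2) ≈ 0.176777; accumulation ratio R = 1/(1−f) ≈ 1.21474.
Loading dose to hit Cmax,ss on first dose: D_load = D_maint·R ≈ 1708 × 1.21474 ≈ 2074.78 mg.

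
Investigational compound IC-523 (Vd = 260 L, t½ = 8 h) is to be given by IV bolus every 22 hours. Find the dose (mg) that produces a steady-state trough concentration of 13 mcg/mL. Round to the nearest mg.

19358 mg

τ/t½ = 22/8 ≈ 2.75, so f = (1/2)^(22/8) ≈ 0.148651.
Cmin,ss = (D/Vd)·f/(1−f), so D = Cmin,ss·Vd·(1−f)/f.
D = 13 × 260 × (1−f)/f ≈ 13 × 260 × 5.72717 ≈ 19357.83 mg.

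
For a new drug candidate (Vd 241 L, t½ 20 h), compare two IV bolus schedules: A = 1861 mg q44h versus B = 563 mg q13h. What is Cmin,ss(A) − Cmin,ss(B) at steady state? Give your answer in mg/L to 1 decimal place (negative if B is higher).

Regimen A: f = (1/2)^(44/20) ≈ 0.2176; Cmin,ss = (1861/241)·f/(1−f) ≈ 2.148 mg/L.
Regimen B: f = (1/2)^(13/20) ≈ 0.6373; Cmin,ss = (563/241)·f/(1−f) ≈ 4.105 mg/L.
Difference ≈ 2.148 − 4.105 ≈ -1.957 mg/L.

-2.0 mg/L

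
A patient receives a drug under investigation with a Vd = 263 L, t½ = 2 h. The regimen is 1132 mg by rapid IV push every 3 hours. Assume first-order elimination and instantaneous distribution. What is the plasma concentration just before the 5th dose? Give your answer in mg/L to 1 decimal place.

f = (1/2)^(τ/t½) = (1/2)^(3/2) ≈ 0.3536.
C₀ = D/Vd = 1132/263 ≈ 4.304 mg/L.
Before the 5th dose, 4 doses have been given. Superposition: Cmin = C₀·(f + f² + … + f^4).
≈ 4.304 × (0.3536 + 0.1250 + 0.0442 + 0.0156) ≈ 4.304 × 0.5384 ≈ 2.317 mg/L.

2.3 mg/L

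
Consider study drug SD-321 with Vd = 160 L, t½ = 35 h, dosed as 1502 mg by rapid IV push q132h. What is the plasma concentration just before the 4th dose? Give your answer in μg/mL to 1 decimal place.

0.7 μg/mL

f = (1/2)^(τ/t½) = (1/2)^(132/35) ≈ 0.0732.
C₀ = D/Vd = 1502/160 ≈ 9.387 μg/mL.
Before the 4th dose, 3 doses have been given. Superposition: Cmin = C₀·(f + f² + … + f^3).
≈ 9.387 × (0.0732 + 0.0054 + 0.0004) ≈ 9.387 × 0.0790 ≈ 0.742 μg/mL.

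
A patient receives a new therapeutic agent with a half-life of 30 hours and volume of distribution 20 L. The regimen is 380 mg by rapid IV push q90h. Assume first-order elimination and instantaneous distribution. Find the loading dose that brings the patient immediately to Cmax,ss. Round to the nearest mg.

434 mg

f = (1/2)^(90/30) ≈ 0.125000; accumulation ratio R = 1/(1−f) ≈ 1.14286.
Loading dose to hit Cmax,ss on first dose: D_load = D_maint·R ≈ 380 × 1.14286 ≈ 434.29 mg.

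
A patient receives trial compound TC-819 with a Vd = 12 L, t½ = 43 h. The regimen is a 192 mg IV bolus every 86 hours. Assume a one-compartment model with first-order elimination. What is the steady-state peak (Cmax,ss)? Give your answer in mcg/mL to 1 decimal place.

τ = 86 h = 2 half-lives, so f = (1/2)^2 = 0.25.
At steady state, R = 1/(1 − 0.25) = 4/3.
Single-dose peak C₀ = D/Vd = 192/12 = 16 mcg/mL.
Steady-state peak Cmax,ss = C₀·R = 16 × 4/3 ≈ 21.333 mcg/mL.

21.3 mcg/mL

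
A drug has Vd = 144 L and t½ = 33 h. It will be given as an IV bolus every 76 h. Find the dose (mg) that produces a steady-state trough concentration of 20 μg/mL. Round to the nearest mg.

11333 mg

τ/t½ = 76/33 ≈ 2.303, so f = (1/2)^(76/33) ≈ 0.202637.
Cmin,ss = (D/Vd)·f/(1−f), so D = Cmin,ss·Vd·(1−f)/f.
D = 20 × 144 × (1−f)/f ≈ 20 × 144 × 3.93493 ≈ 11332.60 mg.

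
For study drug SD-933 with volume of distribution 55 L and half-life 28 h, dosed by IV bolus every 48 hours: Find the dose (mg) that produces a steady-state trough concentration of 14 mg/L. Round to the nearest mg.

1757 mg

τ/t½ = 48/28 ≈ 1.7143, so f = (1/2)^(48/28) ≈ 0.304753.
Cmin,ss = (D/Vd)·f/(1−f), so D = Cmin,ss·Vd·(1−f)/f.
D = 14 × 55 × (1−f)/f ≈ 14 × 55 × 2.28135 ≈ 1756.64 mg.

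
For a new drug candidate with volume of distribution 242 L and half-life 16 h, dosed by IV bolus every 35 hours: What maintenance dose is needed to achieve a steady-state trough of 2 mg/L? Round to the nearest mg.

τ/t½ = 35/16 ≈ 2.1875, so f = (1/2)^(35/16) ≈ 0.219532.
Cmin,ss = (D/Vd)·f/(1−f), so D = Cmin,ss·Vd·(1−f)/f.
D = 2 × 242 × (1−f)/f ≈ 2 × 242 × 3.55514 ≈ 1720.69 mg.

1721 mg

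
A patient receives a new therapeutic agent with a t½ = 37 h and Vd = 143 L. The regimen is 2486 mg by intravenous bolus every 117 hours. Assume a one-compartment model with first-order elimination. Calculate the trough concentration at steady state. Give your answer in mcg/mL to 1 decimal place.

2.2 mcg/mL

k = ln2/t½ = ln2/37 ≈ 0.018734 h⁻¹; fraction remaining f = e^(−kτ) = e^(−0.018734×117) ≈ 0.1117.
Single-dose peak C₀ = D/Vd = 2486/143 ≈ 17.385 mcg/mL.
Steady-state trough Cmin,ss = C₀·f/(1−f) ≈ 17.385 × 0.1117/0.8883 ≈ 2.186 mcg/mL.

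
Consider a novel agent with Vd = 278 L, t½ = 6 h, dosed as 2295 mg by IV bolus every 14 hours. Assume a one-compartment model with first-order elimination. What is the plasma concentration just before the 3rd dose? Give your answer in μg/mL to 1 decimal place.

f = (1/2)^(τ/t½) = (1/2)^(14/6) ≈ 0.1984.
C₀ = D/Vd = 2295/278 ≈ 8.255 μg/mL.
Before the 3rd dose, 2 doses have been given. Superposition: Cmin = C₀·(f + f²).
≈ 8.255 × (0.1984 + 0.0394) ≈ 8.255 × 0.2378 ≈ 1.963 μg/mL.

2.0 μg/mL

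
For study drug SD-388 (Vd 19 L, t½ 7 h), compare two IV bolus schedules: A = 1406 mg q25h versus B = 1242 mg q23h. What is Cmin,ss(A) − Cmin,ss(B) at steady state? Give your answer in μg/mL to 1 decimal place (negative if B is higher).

-0.7 μg/mL

Regimen A: f = (1/2)^(25/7) ≈ 0.0841; Cmin,ss = (1406/19)·f/(1−f) ≈ 6.795 μg/mL.
Regimen B: f = (1/2)^(23/7) ≈ 0.1025; Cmin,ss = (1242/19)·f/(1−f) ≈ 7.465 μg/mL.
Difference ≈ 6.795 − 7.465 ≈ -0.670 μg/mL.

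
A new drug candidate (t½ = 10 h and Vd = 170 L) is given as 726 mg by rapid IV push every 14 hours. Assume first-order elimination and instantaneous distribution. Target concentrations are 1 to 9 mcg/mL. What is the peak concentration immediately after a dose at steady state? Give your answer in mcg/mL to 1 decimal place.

k = ln2/t½ = ln2/10 ≈ 0.069315 h⁻¹; fraction remaining f = e^(−kτ) = e^(−0.069315×14) ≈ 0.3789.
At steady state, accumulation factor R = 1/(1 − e^(−kτ)) ≈ 1.6100.
Single-dose peak C₀ = D/Vd = 726/170 ≈ 4.271 mcg/mL.
Steady-state peak Cmax,ss = C₀·R ≈ 4.271 × 1.6100 ≈ 6.876 mcg/mL.
Peak 6.9 mcg/mL vs MTC 9 mcg/mL: below toxic threshold.

6.9 mcg/mL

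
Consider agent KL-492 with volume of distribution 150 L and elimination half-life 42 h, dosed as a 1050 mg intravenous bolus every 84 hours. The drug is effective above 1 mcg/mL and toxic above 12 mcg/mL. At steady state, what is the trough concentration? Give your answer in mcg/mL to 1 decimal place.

2.3 mcg/mL

τ = 84 h = 2 half-lives, so f = (1/2)^2 = 0.25.
Accumulation ratio R = 1/(1 − f) = 1/0.75 = 4/3.
Single-dose peak C₀ = D/Vd = 1050/150 = 7 mcg/mL.
Steady-state peak Cmax,ss = C₀·R = 7 × 4/3 ≈ 9.333 mcg/mL.
Steady-state trough Cmin,ss = Cmax,ss·f ≈ 9.333 × 0.25 ≈ 2.333 mcg/mL.
Trough 2.3 mcg/mL vs MEC 1 mcg/mL: adequate.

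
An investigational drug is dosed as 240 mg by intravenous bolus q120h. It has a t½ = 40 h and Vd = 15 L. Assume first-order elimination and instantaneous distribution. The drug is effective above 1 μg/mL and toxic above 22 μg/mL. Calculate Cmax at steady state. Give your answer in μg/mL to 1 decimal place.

18.3 μg/mL

τ = 120 h = 3 half-lives, so f = (1/2)^3 = 0.125.
At steady state, R = 1/(1 − 0.125) = 8/7.
Single-dose peak C₀ = D/Vd = 240/15 = 16 μg/mL.
Steady-state peak Cmax,ss = C₀·R = 16 × 8/7 ≈ 18.286 μg/mL.
Peak 18.3 μg/mL vs MTC 22 μg/mL: below toxic threshold.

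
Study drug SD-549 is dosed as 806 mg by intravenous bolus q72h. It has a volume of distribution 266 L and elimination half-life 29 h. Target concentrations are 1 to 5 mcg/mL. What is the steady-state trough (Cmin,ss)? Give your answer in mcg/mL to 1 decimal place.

k = ln2/t½ = ln2/29 ≈ 0.023902 h⁻¹; fraction remaining f = e^(−kτ) = e^(−0.023902×72) ≈ 0.1789.
At steady state, accumulation factor R = 1/(1 − e^(−kτ)) ≈ 1.2179.
Single-dose peak C₀ = D/Vd = 806/266 ≈ 3.030 mcg/mL.
Cmax,ss = C₀/(1 − f) ≈ 3.030/0.8211 ≈ 3.690 mcg/mL.
Steady-state trough Cmin,ss = Cmax,ss·f ≈ 3.690 × 0.1789 ≈ 0.660 mcg/mL.
Trough 0.7 mcg/mL vs MEC 1 mcg/mL: subtherapeutic.

0.7 mcg/mL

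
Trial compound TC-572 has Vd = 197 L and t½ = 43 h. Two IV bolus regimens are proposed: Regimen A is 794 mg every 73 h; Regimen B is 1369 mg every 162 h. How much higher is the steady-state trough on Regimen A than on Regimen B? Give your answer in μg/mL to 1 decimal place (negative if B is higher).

Regimen A: f = (1/2)^(73/43) ≈ 0.3083; Cmin,ss = (794/197)·f/(1−f) ≈ 1.796 μg/mL.
Regimen B: f = (1/2)^(162/43) ≈ 0.0734; Cmin,ss = (1369/197)·f/(1−f) ≈ 0.550 μg/mL.
Difference ≈ 1.796 − 0.550 ≈ 1.246 μg/mL.

1.2 μg/mL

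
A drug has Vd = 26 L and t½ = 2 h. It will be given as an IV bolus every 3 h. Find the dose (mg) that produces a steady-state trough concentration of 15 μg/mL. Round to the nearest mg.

τ/t½ = 3/2 ≈ 1.5, so f = (1/2)^(3/2) ≈ 0.353553.
Cmin,ss = (D/Vd)·f/(1−f), so D = Cmin,ss·Vd·(1−f)/f.
D = 15 × 26 × (1−f)/f ≈ 15 × 26 × 1.82843 ≈ 713.09 mg.

713 mg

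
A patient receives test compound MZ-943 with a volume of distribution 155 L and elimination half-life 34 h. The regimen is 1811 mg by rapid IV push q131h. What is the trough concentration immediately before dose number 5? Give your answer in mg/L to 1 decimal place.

0.9 mg/L

f = (1/2)^(τ/t½) = (1/2)^(131/34) ≈ 0.0692.
C₀ = D/Vd = 1811/155 ≈ 11.684 mg/L.
Before the 5th dose, 4 doses have been given. Superposition: Cmin = C₀·(f + f² + … + f^4).
≈ 11.684 × (0.0692 + 0.0048 + 0.0003 + 0.0000) ≈ 11.684 × 0.0743 ≈ 0.868 mg/L.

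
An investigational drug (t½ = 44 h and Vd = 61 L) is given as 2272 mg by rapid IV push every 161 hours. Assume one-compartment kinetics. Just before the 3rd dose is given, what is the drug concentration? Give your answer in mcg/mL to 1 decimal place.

f = (1/2)^(τ/t½) = (1/2)^(161/44) ≈ 0.0792.
C₀ = D/Vd = 2272/61 ≈ 37.246 mcg/mL.
Before the 3rd dose, 2 doses have been given. Superposition: Cmin = C₀·(f + f²).
≈ 37.246 × (0.0792 + 0.0063) ≈ 37.246 × 0.0855 ≈ 3.185 mcg/mL.

3.2 mcg/mL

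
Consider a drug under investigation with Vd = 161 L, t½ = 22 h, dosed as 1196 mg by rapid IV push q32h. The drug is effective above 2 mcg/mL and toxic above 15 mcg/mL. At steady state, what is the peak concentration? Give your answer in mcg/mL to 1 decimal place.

11.7 mcg/mL

k = ln2/t½ = ln2/22 ≈ 0.031507 h⁻¹; fraction remaining f = e^(−kτ) = e^(−0.031507×32) ≈ 0.3649.
Accumulation ratio R = 1/(1 − f) ≈ 1/0.6351 ≈ 1.5746.
Single-dose peak C₀ = D/Vd = 1196/161 ≈ 7.429 mcg/mL.
Steady-state peak Cmax,ss = C₀·R ≈ 7.429 × 1.5746 ≈ 11.698 mcg/mL.
Peak 11.7 mcg/mL vs MTC 15 mcg/mL: below toxic threshold.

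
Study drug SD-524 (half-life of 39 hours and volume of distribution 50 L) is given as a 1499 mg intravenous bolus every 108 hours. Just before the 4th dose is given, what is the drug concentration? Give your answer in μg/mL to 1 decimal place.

5.1 μg/mL

f = (1/2)^(τ/t½) = (1/2)^(108/39) ≈ 0.1467.
C₀ = D/Vd = 1499/50 ≈ 29.980 μg/mL.
Before the 4th dose, 3 doses have been given. Superposition: Cmin = C₀·(f + f² + … + f^3).
≈ 29.980 × (0.1467 + 0.0215 + 0.0032) ≈ 29.980 × 0.1714 ≈ 5.139 μg/mL.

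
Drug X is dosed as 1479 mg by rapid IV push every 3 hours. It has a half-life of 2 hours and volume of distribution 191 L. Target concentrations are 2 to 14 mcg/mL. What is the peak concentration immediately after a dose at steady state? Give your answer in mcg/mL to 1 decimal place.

Over one 3-h interval, 3/2 ≈ 1.5 half-lives elapse, leaving f ≈ 0.3536 of each dose.
Accumulation ratio R = 1/(1 − f) ≈ 1/0.6464 ≈ 1.5470.
Single-dose peak C₀ = D/Vd = 1479/191 ≈ 7.743 mcg/mL.
Steady-state peak Cmax,ss = C₀·R ≈ 7.743 × 1.5470 ≈ 11.978 mcg/mL.
Peak 12.0 mcg/mL vs MTC 14 mcg/mL: below toxic threshold.

12.0 mcg/mL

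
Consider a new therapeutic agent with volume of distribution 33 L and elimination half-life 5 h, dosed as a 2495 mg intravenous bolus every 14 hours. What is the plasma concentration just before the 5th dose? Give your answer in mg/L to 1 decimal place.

f = (1/2)^(τ/t½) = (1/2)^(14/5) ≈ 0.1436.
C₀ = D/Vd = 2495/33 ≈ 75.606 mg/L.
Before the 5th dose, 4 doses have been given. Superposition: Cmin = C₀·(f + f² + … + f^4).
≈ 75.606 × (0.1436 + 0.0206 + 0.0030 + 0.0004) ≈ 75.606 × 0.1676 ≈ 12.672 mg/L.

12.7 mg/L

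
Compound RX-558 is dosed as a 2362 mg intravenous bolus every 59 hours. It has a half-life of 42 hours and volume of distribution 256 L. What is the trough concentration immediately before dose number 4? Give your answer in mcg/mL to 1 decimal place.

5.3 mcg/mL

f = (1/2)^(τ/t½) = (1/2)^(59/42) ≈ 0.3777.
C₀ = D/Vd = 2362/256 ≈ 9.227 mcg/mL.
Before the 4th dose, 3 doses have been given. Superposition: Cmin = C₀·(f + f² + … + f^3).
≈ 9.227 × (0.3777 + 0.1427 + 0.0539) ≈ 9.227 × 0.5743 ≈ 5.299 mcg/mL.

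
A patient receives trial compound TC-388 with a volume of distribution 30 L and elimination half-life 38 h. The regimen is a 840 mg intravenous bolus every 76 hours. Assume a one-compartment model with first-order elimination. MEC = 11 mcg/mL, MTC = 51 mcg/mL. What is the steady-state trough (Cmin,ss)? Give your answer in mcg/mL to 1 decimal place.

9.3 mcg/mL

τ = 76 h = 2 half-lives, so f = (1/2)^2 = 0.25.
Accumulation ratio R = 1/(1 − f) = 1/0.75 = 4/3.
Single-dose peak C₀ = D/Vd = 840/30 = 28 mcg/mL.
Steady-state peak Cmax,ss = C₀·R = 28 × 4/3 ≈ 37.333 mcg/mL.
Steady-state trough Cmin,ss = Cmax,ss·f ≈ 37.333 × 0.25 ≈ 9.333 mcg/mL.
Trough 9.3 mcg/mL vs MEC 11 mcg/mL: subtherapeutic.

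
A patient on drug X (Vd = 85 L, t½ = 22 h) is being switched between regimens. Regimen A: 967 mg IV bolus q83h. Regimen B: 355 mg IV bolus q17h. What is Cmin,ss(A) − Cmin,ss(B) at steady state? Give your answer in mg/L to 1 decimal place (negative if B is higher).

-5.0 mg/L

Regimen A: f = (1/2)^(83/22) ≈ 0.0732; Cmin,ss = (967/85)·f/(1−f) ≈ 0.899 mg/L.
Regimen B: f = (1/2)^(17/22) ≈ 0.5853; Cmin,ss = (355/85)·f/(1−f) ≈ 5.895 mg/L.
Difference ≈ 0.899 − 5.895 ≈ -4.996 mg/L.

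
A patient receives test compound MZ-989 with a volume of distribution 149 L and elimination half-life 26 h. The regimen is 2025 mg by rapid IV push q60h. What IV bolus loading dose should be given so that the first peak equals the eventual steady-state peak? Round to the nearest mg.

2538 mg

f = (1/2)^(60/26) ≈ 0.201983; accumulation ratio R = 1/(1−f) ≈ 1.25311.
Loading dose to hit Cmax,ss on first dose: D_load = D_maint·R ≈ 2025 × 1.25311 ≈ 2537.55 mg.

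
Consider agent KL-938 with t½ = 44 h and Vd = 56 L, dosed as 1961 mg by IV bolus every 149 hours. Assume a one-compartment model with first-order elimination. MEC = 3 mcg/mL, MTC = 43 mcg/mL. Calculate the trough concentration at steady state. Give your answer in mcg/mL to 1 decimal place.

τ/t½ = 149/44 ≈ 3.3864, so fraction remaining f = (1/2)^(149/44) ≈ 0.0956.
At steady state, accumulation factor R = 1/(1 − e^(−kτ)) ≈ 1.1057.
Single-dose peak C₀ = D/Vd = 1961/56 ≈ 35.018 mcg/mL.
Cmax,ss = C₀/(1 − f) ≈ 35.018/0.9044 ≈ 38.720 mcg/mL.
Steady-state trough Cmin,ss = Cmax,ss·f ≈ 38.720 × 0.0956 ≈ 3.702 mcg/mL.
Trough 3.7 mcg/mL vs MEC 3 mcg/mL: adequate.

3.7 mcg/mL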